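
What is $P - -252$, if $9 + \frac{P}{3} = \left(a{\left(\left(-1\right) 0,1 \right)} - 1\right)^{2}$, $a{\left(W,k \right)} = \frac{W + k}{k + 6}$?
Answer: $\frac{11133}{49} \approx 227.2$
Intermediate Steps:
$a{\left(W,k \right)} = \frac{W + k}{6 + k}$
$P = - \frac{1215}{49}$ ($P = -27 + 3 \left(\frac{\left(-1\right) 0 + 1}{6 + 1} - 1\right)^{2} = -27 + 3 \left(\frac{0 + 1}{7} - 1\right)^{2} = -27 + 3 \left(\frac{1}{7} \cdot 1 - 1\right)^{2} = -27 + 3 \left(\frac{1}{7} - 1\right)^{2} = -27 + 3 \left(- \frac{6}{7}\right)^{2} = -27 + 3 \cdot \frac{36}{49} = -27 + \frac{108}{49} = - \frac{1215}{49} \approx -24.796$)
$P - -252 = - \frac{1215}{49} - -252 = - \frac{1215}{49} + 252 = \frac{11133}{49}$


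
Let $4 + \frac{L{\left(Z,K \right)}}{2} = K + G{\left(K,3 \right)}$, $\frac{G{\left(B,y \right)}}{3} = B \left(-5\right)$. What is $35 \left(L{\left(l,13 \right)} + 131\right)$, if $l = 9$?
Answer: $-8435$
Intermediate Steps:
$G{\left(B,y \right)} = - 15 B$ ($G{\left(B,y \right)} = 3 B \left(-5\right) = 3 \left(- 5 B\right) = - 15 B$)
$L{\left(Z,K \right)} = -8 - 28 K$ ($L{\left(Z,K \right)} = -8 + 2 \left(K - 15 K\right) = -8 + 2 \left(- 14 K\right) = -8 - 28 K$)
$35 \left(L{\left(l,13 \right)} + 131\right) = 35 \left(\left(-8 - 364\right) + 131\right) = 35 \left(-372 + 131\right) = 35 \left(-241\right) = -8435$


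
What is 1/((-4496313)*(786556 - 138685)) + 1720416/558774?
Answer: 278423599786869133/90429215112696789 ≈ 3.0789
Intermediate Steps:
1/((-4496313)*(786556 - 138685)) + 1720416/558774 = -1/4496313/647871 + 1720416*(1/558774) = -1/4496313*1/647871 + 286736/93129 = -1/2913030799623 + 286736/93129 = 278423599786869133/90429215112696789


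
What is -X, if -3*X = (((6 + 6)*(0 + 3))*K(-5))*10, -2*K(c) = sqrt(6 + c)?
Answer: -60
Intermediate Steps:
K(c) = -sqrt(6 + c)/2
X = 60 (X = -((6 + 6)*(0 + 3))*(-sqrt(6 - 5)/2)*10/3 = -(12*3)*(-sqrt(1)/2)*10/3 = -36*(-1/2*1)*10/3 = -36*(-1/2)*10/3 = -(-6)*10 = -1/3*(-180) = 60)
-X = -1*60 = -60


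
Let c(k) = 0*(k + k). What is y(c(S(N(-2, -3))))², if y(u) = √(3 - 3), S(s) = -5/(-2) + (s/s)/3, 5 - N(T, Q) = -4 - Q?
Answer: 0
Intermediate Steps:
N(T, Q) = 9 + Q (N(T, Q) = 5 - (-4 - Q) = 5 + (4 + Q) = 9 + Q)
S(s) = 17/6 (S(s) = -5*(-½) + 1*(⅓) = 5/2 + ⅓ = 17/6)
c(k) = 0 (c(k) = 0*(2*k) = 0)
y(u) = 0 (y(u) = √0 = 0)
y(c(S(N(-2, -3))))² = 0² = 0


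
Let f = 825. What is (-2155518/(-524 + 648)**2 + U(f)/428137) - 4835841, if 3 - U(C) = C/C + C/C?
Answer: -15917715527269591/3291517256 ≈ -4.8360e+6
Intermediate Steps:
U(C) = 1 (U(C) = 3 - (C/C + C/C) = 3 - (1 + 1) = 3 - 1*2 = 3 - 2 = 1)
(-2155518/(-524 + 648)**2 + U(f)/428137) - 4835841 = (-2155518/(-524 + 648)**2 + 1/428137) - 4835841 = (-2155518/(124**2) + 1*(1/428137)) - 4835841 = (-2155518/15376 + 1/428137) - 4835841 = (-2155518*1/15376 + 1/428137) - 4835841 = (-1077759/7688 + 1/428137) - 4835841 = -461428497295/3291517256 - 4835841 = -15917715527269591/3291517256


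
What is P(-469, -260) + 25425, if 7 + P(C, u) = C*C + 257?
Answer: 245636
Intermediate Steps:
P(C, u) = 250 + C**2 (P(C, u) = -7 + (C*C + 257) = -7 + (C**2 + 257) = -7 + (257 + C**2) = 250 + C**2)
P(-469, -260) + 25425 = (250 + (-469)**2) + 25425 = (250 + 219961) + 25425 = 220211 + 25425 = 245636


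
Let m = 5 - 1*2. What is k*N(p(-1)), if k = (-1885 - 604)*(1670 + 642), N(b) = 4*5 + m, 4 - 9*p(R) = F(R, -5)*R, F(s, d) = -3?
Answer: -132355064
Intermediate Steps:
m = 3 (m = 5 - 2 = 3)
p(R) = 4/9 + R/3 (p(R) = 4/9 - (-1)*R/3 = 4/9 + R/3)
N(b) = 23 (N(b) = 4*5 + 3 = 20 + 3 = 23)
k = -5754568 (k = -2489*2312 = -5754568)
k*N(p(-1)) = -5754568*23 = -132355064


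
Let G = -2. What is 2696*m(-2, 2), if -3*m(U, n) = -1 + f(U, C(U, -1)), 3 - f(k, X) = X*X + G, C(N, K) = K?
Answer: -2696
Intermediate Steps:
f(k, X) = 5 - X² (f(k, X) = 3 - (X*X - 2) = 3 - (X² - 2) = 3 - (-2 + X²) = 3 + (2 - X²) = 5 - X²)
m(U, n) = -1 (m(U, n) = -(-1 + (5 - 1*(-1)²))/3 = -(-1 + (5 - 1*1))/3 = -(-1 + (5 - 1))/3 = -(-1 + 4)/3 = -⅓*3 = -1)
2696*m(-2, 2) = 2696*(-1) = -2696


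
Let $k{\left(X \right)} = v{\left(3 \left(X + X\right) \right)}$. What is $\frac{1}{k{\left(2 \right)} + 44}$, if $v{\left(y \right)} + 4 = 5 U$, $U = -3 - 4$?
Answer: $\frac{1}{5} \approx 0.2$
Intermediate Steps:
$U = -7$
$v{\left(y \right)} = -39$ ($v{\left(y \right)} = -4 + 5 \left(-7\right) = -4 - 35 = -39$)
$k{\left(X \right)} = -39$
$\frac{1}{k{\left(2 \right)} + 44} = \frac{1}{-39 + 44} = \frac{1}{5}$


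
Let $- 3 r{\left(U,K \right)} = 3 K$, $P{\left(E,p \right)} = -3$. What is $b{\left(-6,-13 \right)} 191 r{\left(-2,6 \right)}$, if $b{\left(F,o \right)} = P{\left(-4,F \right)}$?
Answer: $3438$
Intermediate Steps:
$b{\left(F,o \right)} = -3$
$r{\left(U,K \right)} = - K$ ($r{\left(U,K \right)} = - \frac{3 K}{3} = - K$)
$b{\left(-6,-13 \right)} 191 r{\left(-2,6 \right)} = \left(-3\right) 191 \left(\left(-1\right) 6\right) = \left(-573\right) \left(-6\right) = 3438$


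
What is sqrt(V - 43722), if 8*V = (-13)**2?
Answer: I*sqrt(699214)/4 ≈ 209.05*I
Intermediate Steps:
V = 169/8 (V = (1/8)*(-13)**2 = (1/8)*169 = 169/8 ≈ 21.125)
sqrt(V - 43722) = sqrt(169/8 - 43722) = sqrt(-349607/8) = I*sqrt(699214)/4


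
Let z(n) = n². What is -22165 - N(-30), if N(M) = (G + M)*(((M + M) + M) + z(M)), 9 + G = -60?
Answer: 58025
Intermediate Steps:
G = -69 (G = -9 - 60 = -69)
N(M) = (-69 + M)*(M² + 3*M) (N(M) = (-69 + M)*(((M + M) + M) + M²) = (-69 + M)*((2*M + M) + M²) = (-69 + M)*(3*M + M²) = (-69 + M)*(M² + 3*M))
-22165 - N(-30) = -22165 - (-30)*(-207 + (-30)² - 66*(-30)) = -22165 - (-30)*(-207 + 900 + 1980) = -22165 - (-30)*2673 = -22165 - 1*(-80190) = -22165 + 80190 = 58025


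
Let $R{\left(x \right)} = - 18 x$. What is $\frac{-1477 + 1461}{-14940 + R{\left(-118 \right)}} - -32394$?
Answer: $\frac{25947595}{801} \approx 32394.0$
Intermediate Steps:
$\frac{-1477 + 1461}{-14940 + R{\left(-118 \right)}} - -32394 = \frac{-1477 + 1461}{-14940 - -2124} - -32394 = - \frac{16}{-14940 + 2124} + 32394 = - \frac{16}{-12816} + 32394 = \left(-16\right) \left(- \frac{1}{12816}\right) + 32394 = \frac{1}{801} + 32394 = \frac{25947595}{801}$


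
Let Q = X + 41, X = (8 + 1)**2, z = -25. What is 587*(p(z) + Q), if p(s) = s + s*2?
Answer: 27589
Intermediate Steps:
X = 81 (X = 9**2 = 81)
p(s) = 3*s (p(s) = s + 2*s = 3*s)
Q = 122 (Q = 81 + 41 = 122)
587*(p(z) + Q) = 587*(3*(-25) + 122) = 587*(-75 + 122) = 587*47 = 27589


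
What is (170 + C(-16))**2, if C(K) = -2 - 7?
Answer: 25921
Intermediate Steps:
C(K) = -9
(170 + C(-16))**2 = (170 - 9)**2 = 161**2 = 25921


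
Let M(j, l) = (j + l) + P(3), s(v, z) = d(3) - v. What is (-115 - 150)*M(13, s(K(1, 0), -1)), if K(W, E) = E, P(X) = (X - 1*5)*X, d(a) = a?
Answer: -2650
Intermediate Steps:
P(X) = X*(-5 + X) (P(X) = (X - 5)*X = (-5 + X)*X = X*(-5 + X))
s(v, z) = 3 - v
M(j, l) = -6 + j + l (M(j, l) = (j + l) + 3*(-5 + 3) = (j + l) + 3*(-2) = (j + l) - 6 = -6 + j + l)
(-115 - 150)*M(13, s(K(1, 0), -1)) = (-115 - 150)*(-6 + 13 + (3 - 1*0)) = -265*(-6 + 13 + (3 + 0)) = -265*(-6 + 13 + 3) = -265*10 = -2650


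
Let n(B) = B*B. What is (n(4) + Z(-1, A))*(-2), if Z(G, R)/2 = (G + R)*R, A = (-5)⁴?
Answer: -1560032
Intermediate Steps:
A = 625
n(B) = B²
Z(G, R) = 2*R*(G + R) (Z(G, R) = 2*((G + R)*R) = 2*(R*(G + R)) = 2*R*(G + R))
(n(4) + Z(-1, A))*(-2) = (4² + 2*625*(-1 + 625))*(-2) = (16 + 2*625*624)*(-2) = (16 + 780000)*(-2) = 780016*(-2) = -1560032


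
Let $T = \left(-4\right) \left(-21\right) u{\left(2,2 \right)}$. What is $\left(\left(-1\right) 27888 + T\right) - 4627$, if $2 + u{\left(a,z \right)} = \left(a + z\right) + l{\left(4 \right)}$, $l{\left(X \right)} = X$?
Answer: $-32011$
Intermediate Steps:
$u{\left(a,z \right)} = 2 + a + z$ ($u{\left(a,z \right)} = -2 + \left(\left(a + z\right) + 4\right) = -2 + \left(4 + a + z\right) = 2 + a + z$)
$T = 504$ ($T = \left(-4\right) \left(-21\right) \left(2 + 2 + 2\right) = 84 \cdot 6 = 504$)
$\left(\left(-1\right) 27888 + T\right) - 4627 = \left(\left(-1\right) 27888 + 504\right) - 4627 = \left(-27888 + 504\right) - 4627 = -27384 - 4627 = -32011$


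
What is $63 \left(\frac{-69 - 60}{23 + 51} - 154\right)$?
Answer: $- \frac{726075}{74} \approx -9811.8$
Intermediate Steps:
$63 \left(\frac{-69 - 60}{23 + 51} - 154\right) = 63 \left(- \frac{129}{74} - 154\right) = 63 \left(- \frac{11525}{74}\right) = - \frac{726075}{74}$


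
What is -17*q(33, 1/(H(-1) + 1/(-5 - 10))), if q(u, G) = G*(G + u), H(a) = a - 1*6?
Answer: 888165/11236 ≈ 79.046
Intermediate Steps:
H(a) = -6 + a (H(a) = a - 6 = -6 + a)
-17*q(33, 1/(H(-1) + 1/(-5 - 10))) = -17*(1/((-6 - 1) + 1/(-5 - 10)) + 33)/((-6 - 1) + 1/(-5 - 10)) = -17*(1/(-7 + 1/(-15)) + 33)/(-7 + 1/(-15)) = -17*(1/(-7 - 1/15) + 33)/(-7 - 1/15) = -17*(1/(-106/15) + 33)/(-106/15) = -(-255)*(-15/106 + 33)/106 = -(-255)*3483/(106*106) = -17*(-52245/11236) = 888165/11236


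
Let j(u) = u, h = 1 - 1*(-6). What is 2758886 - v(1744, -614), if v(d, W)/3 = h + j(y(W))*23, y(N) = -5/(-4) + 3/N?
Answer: 3387780719/1228 ≈ 2.7588e+6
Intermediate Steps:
h = 7 (h = 1 + 6 = 7)
y(N) = 5/4 + 3/N (y(N) = -5*(-¼) + 3/N = 5/4 + 3/N)
v(d, W) = 429/4 + 207/W (v(d, W) = 3*(7 + (5/4 + 3/W)*23) = 3*(7 + (115/4 + 69/W)) = 3*(143/4 + 69/W) = 429/4 + 207/W)
2758886 - v(1744, -614) = 2758886 - (429/4 + 207/(-614)) = 2758886 - (429/4 + 207*(-1/614)) = 2758886 - (429/4 - 207/614) = 2758886 - 1*131289/1228 = 2758886 - 131289/1228 = 3387780719/1228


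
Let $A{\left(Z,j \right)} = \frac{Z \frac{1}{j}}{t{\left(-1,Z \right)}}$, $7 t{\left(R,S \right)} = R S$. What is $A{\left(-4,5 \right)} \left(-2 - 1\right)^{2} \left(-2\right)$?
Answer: $\frac{126}{5} \approx 25.2$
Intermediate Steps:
$t{\left(R,S \right)} = \frac{R S}{7}$
$A{\left(Z,j \right)} = - \frac{7}{j}$ ($A{\left(Z,j \right)} = \frac{Z \frac{1}{j}}{\frac{1}{7} \left(-1\right) Z} = \frac{Z \frac{1}{j}}{\left(- \frac{1}{7}\right) Z} = \frac{Z}{j} \left(- \frac{7}{Z}\right) = - \frac{7}{j}$)
$A{\left(-4,5 \right)} \left(-2 - 1\right)^{2} \left(-2\right) = - \frac{7}{5} \left(-2 - 1\right)^{2} \left(-2\right) = \left(-7\right) \frac{1}{5} \left(-3\right)^{2} \left(-2\right) = \left(- \frac{7}{5}\right) 9 \left(-2\right) = \left(- \frac{63}{5}\right) \left(-2\right) = \frac{126}{5}$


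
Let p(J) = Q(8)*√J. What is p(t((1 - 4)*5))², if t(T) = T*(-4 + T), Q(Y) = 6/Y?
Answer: 2565/16 ≈ 160.31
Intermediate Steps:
p(J) = 3*√J/4 (p(J) = (6/8)*√J = (6*(⅛))*√J = 3*√J/4)
p(t((1 - 4)*5))² = (3*√(((1 - 4)*5)*(-4 + (1 - 4)*5))/4)² = (3*√((-3*5)*(-4 - 3*5))/4)² = (3*√(-15*(-4 - 15))/4)² = (3*√(-15*(-19))/4)² = (3*√285/4)² = 2565/16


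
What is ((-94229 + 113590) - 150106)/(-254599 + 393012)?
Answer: -130745/138413 ≈ -0.94460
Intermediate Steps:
((-94229 + 113590) - 150106)/(-254599 + 393012) = (19361 - 150106)/138413 = -130745*1/138413 = -130745/138413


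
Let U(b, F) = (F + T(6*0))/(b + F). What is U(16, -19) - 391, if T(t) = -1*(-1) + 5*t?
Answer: -385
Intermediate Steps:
T(t) = 1 + 5*t
U(b, F) = (1 + F)/(F + b) (U(b, F) = (F + (1 + 5*(6*0)))/(b + F) = (F + (1 + 5*0))/(F + b) = (F + (1 + 0))/(F + b) = (F + 1)/(F + b) = (1 + F)/(F + b))
U(16, -19) - 391 = (1 - 19)/(-19 + 16) - 391 = -18/(-3) - 391 = -⅓*(-18) - 391 = 6 - 391 = -385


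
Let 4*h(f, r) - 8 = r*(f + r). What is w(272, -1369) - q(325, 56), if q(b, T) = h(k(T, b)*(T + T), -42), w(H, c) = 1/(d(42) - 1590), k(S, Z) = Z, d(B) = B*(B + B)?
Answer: 739845067/1938 ≈ 3.8176e+5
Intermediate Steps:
d(B) = 2*B**2 (d(B) = B*(2*B) = 2*B**2)
w(H, c) = 1/1938 (w(H, c) = 1/(2*42**2 - 1590) = 1/(2*1764 - 1590) = 1/(3528 - 1590) = 1/1938)
h(f, r) = 2 + r*(f + r)/4 (h(f, r) = 2 + (r*(f + r))/4 = 2 + r*(f + r)/4)
q(b, T) = 443 - 21*T*b (q(b, T) = 2 + (1/4)*(-42)**2 + (1/4)*(b*(T + T))*(-42) = 2 + (1/4)*1764 + (1/4)*(b*(2*T))*(-42) = 2 + 441 + (1/4)*(2*T*b)*(-42) = 2 + 441 - 21*T*b = 443 - 21*T*b)
w(272, -1369) - q(325, 56) = 1/1938 - (443 - 21*56*325) = 1/1938 - (443 - 382200) = 1/1938 - 1*(-381757) = 1/1938 + 381757 = 739845067/1938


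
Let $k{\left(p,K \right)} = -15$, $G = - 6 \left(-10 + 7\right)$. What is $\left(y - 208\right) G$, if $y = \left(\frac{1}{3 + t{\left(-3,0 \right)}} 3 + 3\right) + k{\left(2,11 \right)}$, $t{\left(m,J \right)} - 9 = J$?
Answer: $- \frac{7911}{2} \approx -3955.5$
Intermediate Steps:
$G = 18$ ($G = \left(-6\right) \left(-3\right) = 18$)
$t{\left(m,J \right)} = 9 + J$
$y = - \frac{47}{4}$ ($y = \left(\frac{1}{3 + \left(9 + 0\right)} 3 + 3\right) - 15 = \left(\frac{1}{3 + 9} \cdot 3 + 3\right) - 15 = \left(\frac{1}{12} \cdot 3 + 3\right) - 15 = \left(\frac{1}{4} + 3\right) - 15 = \frac{13}{4} - 15 = - \frac{47}{4} \approx -11.75$)
$\left(y - 208\right) G = \left(- \frac{47}{4} - 208\right) 18 = \left(- \frac{879}{4}\right) 18 = - \frac{7911}{2}$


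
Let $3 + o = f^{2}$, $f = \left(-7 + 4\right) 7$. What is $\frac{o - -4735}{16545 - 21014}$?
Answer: $- \frac{5173}{4469} \approx -1.1575$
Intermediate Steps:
$f = -21$ ($f = \left(-3\right) 7 = -21$)
$o = 438$ ($o = -3 + \left(-21\right)^{2} = -3 + 441 = 438$)
$\frac{o - -4735}{16545 - 21014} = \frac{438 - -4735}{16545 - 21014} = \frac{438 + \left(4738 - 3\right)}{-4469} = \left(438 + 4735\right) \left(- \frac{1}{4469}\right) = 5173 \left(- \frac{1}{4469}\right) = - \frac{5173}{4469}$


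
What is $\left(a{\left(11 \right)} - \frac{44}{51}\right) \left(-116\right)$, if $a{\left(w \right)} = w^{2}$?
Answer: $- \frac{710732}{51} \approx -13936.0$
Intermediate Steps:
$\left(a{\left(11 \right)} - \frac{44}{51}\right) \left(-116\right) = \left(11^{2} - \frac{44}{51}\right) \left(-116\right) = \left(121 - \frac{44}{51}\right) \left(-116\right) = \frac{6127}{51} \left(-116\right) = - \frac{710732}{51}$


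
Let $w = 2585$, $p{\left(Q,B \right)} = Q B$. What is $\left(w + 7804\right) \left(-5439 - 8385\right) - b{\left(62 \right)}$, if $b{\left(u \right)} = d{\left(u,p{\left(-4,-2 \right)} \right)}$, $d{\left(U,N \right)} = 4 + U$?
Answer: $-143617602$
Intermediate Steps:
$p{\left(Q,B \right)} = B Q$
$b{\left(u \right)} = 4 + u$
$\left(w + 7804\right) \left(-5439 - 8385\right) - b{\left(62 \right)} = \left(2585 + 7804\right) \left(-5439 - 8385\right) - \left(4 + 62\right) = 10389 \left(-13824\right) - 66 = -143617536 - 66 = -143617602$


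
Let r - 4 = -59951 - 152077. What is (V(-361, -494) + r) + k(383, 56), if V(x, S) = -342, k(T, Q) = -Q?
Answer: -212422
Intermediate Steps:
r = -212024 (r = 4 + (-59951 - 152077) = 4 - 212028 = -212024)
(V(-361, -494) + r) + k(383, 56) = (-342 - 212024) - 1*56 = -212366 - 56 = -212422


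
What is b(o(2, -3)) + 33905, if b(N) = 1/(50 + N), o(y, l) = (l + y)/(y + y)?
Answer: 6747099/199 ≈ 33905.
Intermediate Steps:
o(y, l) = (l + y)/(2*y) (o(y, l) = (l + y)/((2*y)) = (l + y)*(1/(2*y)) = (l + y)/(2*y))
b(o(2, -3)) + 33905 = 1/(50 + (½)*(-3 + 2)/2) + 33905 = 1/(50 + (½)*(½)*(-1)) + 33905 = 1/(50 - ¼) + 33905 = 1/(199/4) + 33905 = 4/199 + 33905 = 6747099/199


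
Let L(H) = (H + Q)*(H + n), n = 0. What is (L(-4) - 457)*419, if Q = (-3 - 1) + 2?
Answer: -181427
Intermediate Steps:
Q = -2 (Q = -4 + 2 = -2)
L(H) = H*(-2 + H) (L(H) = (H - 2)*(H + 0) = (-2 + H)*H = H*(-2 + H))
(L(-4) - 457)*419 = (-4*(-2 - 4) - 457)*419 = (-4*(-6) - 457)*419 = (24 - 457)*419 = -433*419 = -181427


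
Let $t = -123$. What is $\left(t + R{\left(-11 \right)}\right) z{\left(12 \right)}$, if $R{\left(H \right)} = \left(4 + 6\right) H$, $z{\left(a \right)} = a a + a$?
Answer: $-36348$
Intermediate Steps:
$z{\left(a \right)} = a + a^{2}$ ($z{\left(a \right)} = a^{2} + a = a + a^{2}$)
$R{\left(H \right)} = 10 H$
$\left(t + R{\left(-11 \right)}\right) z{\left(12 \right)} = \left(-123 + 10 \left(-11\right)\right) 12 \left(1 + 12\right) = \left(-123 - 110\right) 12 \cdot 13 = \left(-233\right) 156 = -36348$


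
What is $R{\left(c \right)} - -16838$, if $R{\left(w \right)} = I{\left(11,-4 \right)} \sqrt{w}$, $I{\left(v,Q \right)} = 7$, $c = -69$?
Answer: $16838 + 7 i \sqrt{69} \approx 16838.0 + 58.146 i$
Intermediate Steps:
$R{\left(w \right)} = 7 \sqrt{w}$
$R{\left(c \right)} - -16838 = 7 \sqrt{-69} - -16838 = 7 i \sqrt{69} + 16838 = 16838 + 7 i \sqrt{69}$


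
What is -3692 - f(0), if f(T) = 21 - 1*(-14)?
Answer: -3727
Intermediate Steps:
f(T) = 35 (f(T) = 21 + 14 = 35)
-3692 - f(0) = -3692 - 1*35 = -3692 - 35 = -3727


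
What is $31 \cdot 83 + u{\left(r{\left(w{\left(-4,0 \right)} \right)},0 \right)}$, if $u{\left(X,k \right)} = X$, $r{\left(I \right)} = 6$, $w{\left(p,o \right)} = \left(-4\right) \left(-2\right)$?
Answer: $2579$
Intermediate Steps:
$w{\left(p,o \right)} = 8$
$31 \cdot 83 + u{\left(r{\left(w{\left(-4,0 \right)} \right)},0 \right)} = 31 \cdot 83 + 6 = 2573 + 6 = 2579$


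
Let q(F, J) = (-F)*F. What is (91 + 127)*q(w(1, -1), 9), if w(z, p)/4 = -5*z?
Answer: -87200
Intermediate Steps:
w(z, p) = -20*z (w(z, p) = 4*(-5*z) = -20*z)
q(F, J) = -F²
(91 + 127)*q(w(1, -1), 9) = (91 + 127)*(-(-20*1)²) = 218*(-1*(-20)²) = 218*(-1*400) = 218*(-400) = -87200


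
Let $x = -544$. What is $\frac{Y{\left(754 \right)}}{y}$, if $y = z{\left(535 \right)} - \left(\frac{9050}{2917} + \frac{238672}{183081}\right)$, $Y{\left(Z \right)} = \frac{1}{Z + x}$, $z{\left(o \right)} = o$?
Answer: $\frac{178015759}{19835354274470} \approx 8.9747 \cdot 10^{-6}$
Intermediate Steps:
$Y{\left(Z \right)} = \frac{1}{-544 + Z}$ ($Y{\left(Z \right)} = \frac{1}{Z - 544} = \frac{1}{-544 + Z}$)
$y = \frac{283362203921}{534047277}$ ($y = 535 - \left(\frac{9050}{2917} + \frac{238672}{183081}\right) = 535 - \frac{2353089274}{534047277} = \frac{283362203921}{534047277} \approx 530.59$)
$\frac{Y{\left(754 \right)}}{y} = \frac{1}{\left(-544 + 754\right) \frac{283362203921}{534047277}} = \frac{1}{210} \cdot \frac{534047277}{283362203921} = \frac{178015759}{19835354274470}$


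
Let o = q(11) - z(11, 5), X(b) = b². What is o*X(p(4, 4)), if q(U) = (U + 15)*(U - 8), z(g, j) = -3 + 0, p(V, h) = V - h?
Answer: 0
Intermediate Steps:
z(g, j) = -3
q(U) = (-8 + U)*(15 + U) (q(U) = (15 + U)*(-8 + U) = (-8 + U)*(15 + U))
o = 81 (o = (-120 + 11² + 7*11) - 1*(-3) = (-120 + 121 + 77) + 3 = 78 + 3 = 81)
o*X(p(4, 4)) = 81*(4 - 1*4)² = 81*(4 - 4)² = 81*0² = 81*0 = 0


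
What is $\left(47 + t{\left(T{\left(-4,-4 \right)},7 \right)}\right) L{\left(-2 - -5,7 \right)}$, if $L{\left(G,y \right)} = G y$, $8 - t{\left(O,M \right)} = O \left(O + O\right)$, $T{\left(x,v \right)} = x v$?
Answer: $-9597$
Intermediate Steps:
$T{\left(x,v \right)} = v x$
$t{\left(O,M \right)} = 8 - 2 O^{2}$ ($t{\left(O,M \right)} = 8 - O \left(O + O\right) = 8 - O 2 O = 8 - 2 O^{2}$)
$\left(47 + t{\left(T{\left(-4,-4 \right)},7 \right)}\right) L{\left(-2 - -5,7 \right)} = \left(47 + \left(8 - 2 \left(\left(-4\right) \left(-4\right)\right)^{2}\right)\right) \left(-2 - -5\right) 7 = \left(47 + \left(8 - 2 \cdot 16^{2}\right)\right) \left(-2 + 5\right) 7 = \left(47 + \left(8 - 512\right)\right) 3 \cdot 7 = \left(47 + \left(8 - 512\right)\right) 21 = \left(47 - 504\right) 21 = \left(-457\right) 21 = -9597$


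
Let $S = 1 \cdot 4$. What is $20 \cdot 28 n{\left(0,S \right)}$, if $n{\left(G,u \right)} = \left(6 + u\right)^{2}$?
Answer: $56000$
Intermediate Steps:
$S = 4$
$20 \cdot 28 n{\left(0,S \right)} = 20 \cdot 28 \left(6 + 4\right)^{2} = 560 \cdot 10^{2} = 560 \cdot 100 = 56000$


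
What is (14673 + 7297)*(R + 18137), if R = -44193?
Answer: -572450320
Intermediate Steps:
(14673 + 7297)*(R + 18137) = (14673 + 7297)*(-44193 + 18137) = 21970*(-26056) = -572450320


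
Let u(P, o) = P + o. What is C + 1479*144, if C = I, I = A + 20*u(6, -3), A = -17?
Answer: 213019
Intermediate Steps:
I = 43 (I = -17 + 20*(6 - 3) = -17 + 20*3 = -17 + 60 = 43)
C = 43
C + 1479*144 = 43 + 1479*144 = 43 + 212976 = 213019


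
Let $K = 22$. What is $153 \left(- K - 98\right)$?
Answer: $-18360$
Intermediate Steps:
$153 \left(- K - 98\right) = 153 \left(\left(-1\right) 22 - 98\right) = 153 \left(-22 - 98\right) = 153 \left(-120\right) = -18360$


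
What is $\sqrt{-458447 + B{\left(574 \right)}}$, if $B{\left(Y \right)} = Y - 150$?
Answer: $i \sqrt{458023} \approx 676.77 i$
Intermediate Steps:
$B{\left(Y \right)} = -150 + Y$
$\sqrt{-458447 + B{\left(574 \right)}} = \sqrt{-458447 + \left(-150 + 574\right)} = \sqrt{-458447 + 424} = \sqrt{-458023} = i \sqrt{458023}$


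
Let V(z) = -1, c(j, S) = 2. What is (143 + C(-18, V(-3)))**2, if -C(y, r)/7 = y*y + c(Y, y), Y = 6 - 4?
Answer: 4575321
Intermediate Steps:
Y = 2
C(y, r) = -14 - 7*y**2 (C(y, r) = -7*(y*y + 2) = -7*(y**2 + 2) = -7*(2 + y**2) = -14 - 7*y**2)
(143 + C(-18, V(-3)))**2 = (143 + (-14 - 7*(-18)**2))**2 = (143 + (-14 - 7*324))**2 = (143 + (-14 - 2268))**2 = (143 - 2282)**2 = (-2139)**2 = 4575321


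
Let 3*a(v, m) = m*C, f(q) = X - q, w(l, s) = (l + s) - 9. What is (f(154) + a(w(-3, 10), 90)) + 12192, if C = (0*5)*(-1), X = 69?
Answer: 12107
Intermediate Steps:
w(l, s) = -9 + l + s
C = 0 (C = 0*(-1) = 0)
f(q) = 69 - q
a(v, m) = 0 (a(v, m) = (m*0)/3 = (1/3)*0 = 0)
(f(154) + a(w(-3, 10), 90)) + 12192 = ((69 - 1*154) + 0) + 12192 = ((69 - 154) + 0) + 12192 = (-85 + 0) + 12192 = -85 + 12192 = 12107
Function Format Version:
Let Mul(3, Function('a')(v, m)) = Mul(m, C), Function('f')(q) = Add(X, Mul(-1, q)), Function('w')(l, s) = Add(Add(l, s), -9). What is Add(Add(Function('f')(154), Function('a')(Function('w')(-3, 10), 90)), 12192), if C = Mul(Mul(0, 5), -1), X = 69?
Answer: 12107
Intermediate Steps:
Function('w')(l, s) = Add(-9, l, s)
C = 0 (C = Mul(0, -1) = 0)
Function('f')(q) = Add(69, Mul(-1, q))
Function('a')(v, m) = 0 (Function('a')(v, m) = Mul(Rational(1, 3), Mul(m, 0)) = Mul(Rational(1, 3), 0) = 0)
Add(Add(Function('f')(154), Function('a')(Function('w')(-3, 10), 90)), 12192) = Add(Add(Add(69, Mul(-1, 154)), 0), 12192) = Add(Add(Add(69, -154), 0), 12192) = Add(Add(-85, 0), 12192) = Add(-85, 12192) = 12107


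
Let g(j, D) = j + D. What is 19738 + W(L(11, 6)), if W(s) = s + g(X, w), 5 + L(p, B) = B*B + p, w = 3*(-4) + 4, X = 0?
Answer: 19772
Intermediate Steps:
w = -8 (w = -12 + 4 = -8)
g(j, D) = D + j
L(p, B) = -5 + p + B² (L(p, B) = -5 + (B*B + p) = -5 + (B² + p) = -5 + (p + B²) = -5 + p + B²)
W(s) = -8 + s (W(s) = s + (-8 + 0) = s - 8 = -8 + s)
19738 + W(L(11, 6)) = 19738 + (-8 + (-5 + 11 + 6²)) = 19738 + (-8 + (-5 + 11 + 36)) = 19738 + (-8 + 42) = 19738 + 34 = 19772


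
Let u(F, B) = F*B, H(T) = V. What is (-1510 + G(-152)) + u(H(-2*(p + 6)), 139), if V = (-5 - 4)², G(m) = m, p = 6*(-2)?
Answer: 9597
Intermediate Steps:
p = -12
V = 81 (V = (-9)² = 81)
H(T) = 81
u(F, B) = B*F
(-1510 + G(-152)) + u(H(-2*(p + 6)), 139) = (-1510 - 152) + 139*81 = -1662 + 11259 = 9597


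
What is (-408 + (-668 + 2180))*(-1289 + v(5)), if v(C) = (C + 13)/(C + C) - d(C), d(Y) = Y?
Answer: -7132944/5 ≈ -1.4266e+6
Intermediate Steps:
v(C) = -C + (13 + C)/(2*C) (v(C) = (C + 13)/(C + C) - C = (13 + C)/((2*C)) - C = (13 + C)*(1/(2*C)) - C = (13 + C)/(2*C) - C = -C + (13 + C)/(2*C))
(-408 + (-668 + 2180))*(-1289 + v(5)) = (-408 + (-668 + 2180))*(-1289 + (½ - 1*5 + (13/2)/5)) = (-408 + 1512)*(-1289 + (½ - 5 + (13/2)*(⅕))) = 1104*(-1289 + (½ - 5 + 13/10)) = 1104*(-1289 - 16/5) = 1104*(-6461/5) = -7132944/5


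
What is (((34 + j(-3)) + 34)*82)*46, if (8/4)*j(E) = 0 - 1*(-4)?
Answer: 264040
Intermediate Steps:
j(E) = 2 (j(E) = (0 - 1*(-4))/2 = (0 + 4)/2 = (1/2)*4 = 2)
(((34 + j(-3)) + 34)*82)*46 = (((34 + 2) + 34)*82)*46 = ((36 + 34)*82)*46 = (70*82)*46 = 5740*46 = 264040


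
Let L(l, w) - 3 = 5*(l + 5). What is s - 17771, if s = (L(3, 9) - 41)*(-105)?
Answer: -17981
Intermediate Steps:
L(l, w) = 28 + 5*l (L(l, w) = 3 + 5*(l + 5) = 3 + 5*(5 + l) = 3 + (25 + 5*l) = 28 + 5*l)
s = -210 (s = ((28 + 5*3) - 41)*(-105) = ((28 + 15) - 41)*(-105) = (43 - 41)*(-105) = 2*(-105) = -210)
s - 17771 = -210 - 17771 = -17981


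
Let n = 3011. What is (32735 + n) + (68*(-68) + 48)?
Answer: 31170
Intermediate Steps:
(32735 + n) + (68*(-68) + 48) = (32735 + 3011) + (68*(-68) + 48) = 35746 + (-4624 + 48) = 35746 - 4576 = 31170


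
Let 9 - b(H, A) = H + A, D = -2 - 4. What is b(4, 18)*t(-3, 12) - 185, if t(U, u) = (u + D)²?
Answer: -653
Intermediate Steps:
D = -6
b(H, A) = 9 - A - H (b(H, A) = 9 - (H + A) = 9 - (A + H) = 9 + (-A - H) = 9 - A - H)
t(U, u) = (-6 + u)² (t(U, u) = (u - 6)² = (-6 + u)²)
b(4, 18)*t(-3, 12) - 185 = (9 - 1*18 - 1*4)*(-6 + 12)² - 185 = (9 - 18 - 4)*6² - 185 = -13*36 - 185 = -468 - 185 = -653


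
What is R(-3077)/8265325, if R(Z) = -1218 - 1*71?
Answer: -1289/8265325 ≈ -0.00015595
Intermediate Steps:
R(Z) = -1289 (R(Z) = -1218 - 71 = -1289)
R(-3077)/8265325 = -1289/8265325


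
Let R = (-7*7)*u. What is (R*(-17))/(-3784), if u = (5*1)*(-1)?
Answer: 4165/3784 ≈ 1.1007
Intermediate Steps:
u = -5 (u = 5*(-1) = -5)
R = 245 (R = -7*7*(-5) = -49*(-5) = 245)
(R*(-17))/(-3784) = (245*(-17))/(-3784) = -4165*(-1/3784) = 4165/3784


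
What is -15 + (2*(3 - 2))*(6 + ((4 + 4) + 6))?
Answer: 25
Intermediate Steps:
-15 + (2*(3 - 2))*(6 + ((4 + 4) + 6)) = -15 + (2*1)*(6 + (8 + 6)) = -15 + 2*(6 + 14) = -15 + 2*20 = -15 + 40 = 25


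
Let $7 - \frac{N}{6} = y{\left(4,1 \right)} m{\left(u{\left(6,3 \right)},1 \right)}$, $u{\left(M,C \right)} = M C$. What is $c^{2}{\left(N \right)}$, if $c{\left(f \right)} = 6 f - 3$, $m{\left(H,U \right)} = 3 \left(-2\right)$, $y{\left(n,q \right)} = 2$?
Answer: $463761$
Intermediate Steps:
$u{\left(M,C \right)} = C M$
$m{\left(H,U \right)} = -6$
$N = 114$ ($N = 42 - 6 \cdot 2 \left(-6\right) = 42 - -72 = 42 + 72 = 114$)
$c{\left(f \right)} = -3 + 6 f$
$c^{2}{\left(N \right)} = \left(-3 + 6 \cdot 114\right)^{2} = \left(-3 + 684\right)^{2} = 681^{2} = 463761$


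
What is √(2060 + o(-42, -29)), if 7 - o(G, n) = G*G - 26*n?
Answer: I*√451 ≈ 21.237*I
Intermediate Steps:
o(G, n) = 7 - G² + 26*n (o(G, n) = 7 - (G*G - 26*n) = 7 - (G² - 26*n) = 7 + (-G² + 26*n) = 7 - G² + 26*n)
√(2060 + o(-42, -29)) = √(2060 + (7 - 1*(-42)² + 26*(-29))) = √(2060 + (7 - 1*1764 - 754)) = √(2060 + (7 - 1764 - 754)) = √(2060 - 2511) = √(-451) = I*√451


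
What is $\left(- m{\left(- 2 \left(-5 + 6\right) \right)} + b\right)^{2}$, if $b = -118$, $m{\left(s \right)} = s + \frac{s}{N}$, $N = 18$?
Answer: $\frac{1087849}{81} \approx 13430.0$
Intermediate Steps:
$m{\left(s \right)} = \frac{19 s}{18}$ ($m{\left(s \right)} = s + \frac{s}{18} = \frac{19 s}{18}$)
$\left(- m{\left(- 2 \left(-5 + 6\right) \right)} + b\right)^{2} = \left(- \frac{19 \left(- 2 \left(-5 + 6\right)\right)}{18} - 118\right)^{2} = \left(- \frac{19 \left(\left(-2\right) 1\right)}{18} - 118\right)^{2} = \left(- \frac{19 \left(-2\right)}{18} - 118\right)^{2} = \left(\left(-1\right) \left(- \frac{19}{9}\right) - 118\right)^{2} = \left(\frac{19}{9} - 118\right)^{2} = \left(- \frac{1043}{9}\right)^{2} = \frac{1087849}{81}$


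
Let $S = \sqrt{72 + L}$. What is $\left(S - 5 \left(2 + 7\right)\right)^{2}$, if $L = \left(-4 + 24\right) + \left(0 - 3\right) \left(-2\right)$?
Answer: $2123 - 630 \sqrt{2} \approx 1232.0$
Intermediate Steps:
$L = 26$ ($L = 20 - -6 = 20 + 6 = 26$)
$S = 7 \sqrt{2}$ ($S = \sqrt{72 + 26} = \sqrt{98} = 7 \sqrt{2} \approx 9.8995$)
$\left(S - 5 \left(2 + 7\right)\right)^{2} = \left(7 \sqrt{2} - 5 \left(2 + 7\right)\right)^{2} = \left(7 \sqrt{2} - 45\right)^{2} = \left(-45 + 7 \sqrt{2}\right)^{2}$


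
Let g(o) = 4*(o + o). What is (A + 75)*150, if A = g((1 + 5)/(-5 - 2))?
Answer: 71550/7 ≈ 10221.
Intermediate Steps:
g(o) = 8*o (g(o) = 4*(2*o) = 8*o)
A = -48/7 (A = 8*((1 + 5)/(-5 - 2)) = 8*(6/(-7)) = 8*(6*(-⅐)) = 8*(-6/7) = -48/7 ≈ -6.8571)
(A + 75)*150 = (-48/7 + 75)*150 = (477/7)*150 = 71550/7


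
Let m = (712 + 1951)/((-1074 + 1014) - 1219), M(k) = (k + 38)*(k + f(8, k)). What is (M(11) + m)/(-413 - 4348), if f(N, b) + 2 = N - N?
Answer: -561376/6089319 ≈ -0.092190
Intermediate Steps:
f(N, b) = -2 (f(N, b) = -2 + (N - N) = -2 + 0 = -2)
M(k) = (-2 + k)*(38 + k) (M(k) = (k + 38)*(k - 2) = (38 + k)*(-2 + k) = (-2 + k)*(38 + k))
m = -2663/1279 (m = 2663/(-60 - 1219) = 2663/(-1279) = 2663*(-1/1279) = -2663/1279 ≈ -2.0821)
(M(11) + m)/(-413 - 4348) = ((-76 + 11**2 + 36*11) - 2663/1279)/(-413 - 4348) = ((-76 + 121 + 396) - 2663/1279)/(-4761) = (441 - 2663/1279)*(-1/4761) = (561376/1279)*(-1/4761) = -561376/6089319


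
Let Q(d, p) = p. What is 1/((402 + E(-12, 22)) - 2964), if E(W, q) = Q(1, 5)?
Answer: -1/2557 ≈ -0.00039108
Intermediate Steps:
E(W, q) = 5
1/((402 + E(-12, 22)) - 2964) = 1/((402 + 5) - 2964) = 1/(407 - 2964) = 1/(-2557) = -1/2557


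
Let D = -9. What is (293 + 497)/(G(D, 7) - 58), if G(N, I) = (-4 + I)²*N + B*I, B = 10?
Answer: -790/69 ≈ -11.449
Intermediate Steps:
G(N, I) = 10*I + N*(-4 + I)² (G(N, I) = (-4 + I)²*N + 10*I = N*(-4 + I)² + 10*I = 10*I + N*(-4 + I)²)
(293 + 497)/(G(D, 7) - 58) = (293 + 497)/((10*7 - 9*(-4 + 7)²) - 58) = 790/((70 - 9*3²) - 58) = 790/((70 - 9*9) - 58) = 790/((70 - 81) - 58) = 790/(-11 - 58) = 790/(-69) = 790*(-1/69) = -790/69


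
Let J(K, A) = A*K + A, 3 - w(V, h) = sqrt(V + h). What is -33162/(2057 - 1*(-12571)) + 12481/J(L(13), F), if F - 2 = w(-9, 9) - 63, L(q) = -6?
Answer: 7206462/176755 ≈ 40.771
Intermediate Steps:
w(V, h) = 3 - sqrt(V + h)
F = -58 (F = 2 + ((3 - sqrt(-9 + 9)) - 63) = 2 + ((3 - sqrt(0)) - 63) = 2 + ((3 - 1*0) - 63) = 2 + ((3 + 0) - 63) = 2 + (3 - 63) = 2 - 60 = -58)
J(K, A) = A + A*K
-33162/(2057 - 1*(-12571)) + 12481/J(L(13), F) = -33162/(2057 - 1*(-12571)) + 12481/((-58*(1 - 6))) = -33162/(2057 + 12571) + 12481/((-58*(-5))) = -33162/14628 + 12481/290 = -33162*1/14628 + 12481*(1/290) = -5527/2438 + 12481/290 = 7206462/176755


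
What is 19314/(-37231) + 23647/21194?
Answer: 471060541/789073814 ≈ 0.59698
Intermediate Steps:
19314/(-37231) + 23647/21194 = 19314*(-1/37231) + 23647*(1/21194) = -19314/37231 + 23647/21194 = 471060541/789073814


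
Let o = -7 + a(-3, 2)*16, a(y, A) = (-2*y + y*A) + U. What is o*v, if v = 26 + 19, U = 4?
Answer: 2565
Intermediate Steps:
a(y, A) = 4 - 2*y + A*y (a(y, A) = (-2*y + y*A) + 4 = (-2*y + A*y) + 4 = 4 - 2*y + A*y)
o = 57 (o = -7 + (4 - 2*(-3) + 2*(-3))*16 = -7 + (4 + 6 - 6)*16 = -7 + 4*16 = -7 + 64 = 57)
v = 45
o*v = 57*45 = 2565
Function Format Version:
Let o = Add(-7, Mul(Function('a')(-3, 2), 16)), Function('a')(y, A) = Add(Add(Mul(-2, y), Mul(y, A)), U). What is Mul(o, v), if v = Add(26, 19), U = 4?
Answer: 2565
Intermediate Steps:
Function('a')(y, A) = Add(4, Mul(-2, y), Mul(A, y)) (Function('a')(y, A) = Add(Add(Mul(-2, y), Mul(y, A)), 4) = Add(Add(Mul(-2, y), Mul(A, y)), 4) = Add(4, Mul(-2, y), Mul(A, y)))
o = 57 (o = Add(-7, Mul(Add(4, Mul(-2, -3), Mul(2, -3)), 16)) = Add(-7, Mul(Add(4, 6, -6), 16)) = Add(-7, Mul(4, 16)) = Add(-7, 64) = 57)
v = 45
Mul(o, v) = Mul(57, 45) = 2565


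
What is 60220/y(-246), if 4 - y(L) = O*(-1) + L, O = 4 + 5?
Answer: 60220/259 ≈ 232.51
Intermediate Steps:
O = 9
y(L) = 13 - L (y(L) = 4 - (9*(-1) + L) = 4 - (-9 + L) = 4 + (9 - L) = 13 - L)
60220/y(-246) = 60220/(13 - 1*(-246)) = 60220/(13 + 246) = 60220/259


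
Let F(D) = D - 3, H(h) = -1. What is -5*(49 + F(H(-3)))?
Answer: -225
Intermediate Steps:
F(D) = -3 + D
-5*(49 + F(H(-3))) = -5*(49 + (-3 - 1)) = -5*(49 - 4) = -5*45 = -225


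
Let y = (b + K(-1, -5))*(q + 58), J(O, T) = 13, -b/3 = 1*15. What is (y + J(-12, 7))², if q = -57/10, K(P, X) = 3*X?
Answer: 9765625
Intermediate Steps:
q = -57/10 (q = -57*⅒ = -57/10 ≈ -5.7000)
b = -45 (b = -3*15 = -45)
y = -3138 (y = (-45 + 3*(-5))*(-57/10 + 58) = (-45 - 15)*(523/10) = -60*523/10 = -3138)
(y + J(-12, 7))² = (-3138 + 13)² = (-3125)² = 9765625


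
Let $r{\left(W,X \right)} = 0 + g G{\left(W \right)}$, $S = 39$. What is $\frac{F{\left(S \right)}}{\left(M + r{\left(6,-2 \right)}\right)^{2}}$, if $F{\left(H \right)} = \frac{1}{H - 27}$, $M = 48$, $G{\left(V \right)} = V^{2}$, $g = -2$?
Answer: $\frac{1}{6912} \approx 0.00014468$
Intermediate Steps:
$F{\left(H \right)} = \frac{1}{-27 + H}$
$r{\left(W,X \right)} = - 2 W^{2}$ ($r{\left(W,X \right)} = 0 - 2 W^{2} = - 2 W^{2}$)
$\frac{F{\left(S \right)}}{\left(M + r{\left(6,-2 \right)}\right)^{2}} = \frac{1}{\left(-27 + 39\right) \left(48 - 2 \cdot 6^{2}\right)^{2}} = \frac{1}{12 \left(48 - 72\right)^{2}} = \frac{1}{12 \left(-24\right)^{2}} = \frac{1}{12 \cdot 576} = \frac{1}{12} \cdot \frac{1}{576} = \frac{1}{6912}$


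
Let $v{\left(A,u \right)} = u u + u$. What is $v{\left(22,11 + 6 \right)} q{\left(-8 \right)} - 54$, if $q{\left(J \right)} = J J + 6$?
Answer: $21366$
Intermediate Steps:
$v{\left(A,u \right)} = u + u^{2}$ ($v{\left(A,u \right)} = u^{2} + u = u + u^{2}$)
$q{\left(J \right)} = 6 + J^{2}$ ($q{\left(J \right)} = J^{2} + 6 = 6 + J^{2}$)
$v{\left(22,11 + 6 \right)} q{\left(-8 \right)} - 54 = \left(11 + 6\right) \left(1 + \left(11 + 6\right)\right) \left(6 + \left(-8\right)^{2}\right) - 54 = 17 \left(1 + 17\right) \left(6 + 64\right) - 54 = 17 \cdot 18 \cdot 70 - 54 = 306 \cdot 70 - 54 = 21420 - 54 = 21366$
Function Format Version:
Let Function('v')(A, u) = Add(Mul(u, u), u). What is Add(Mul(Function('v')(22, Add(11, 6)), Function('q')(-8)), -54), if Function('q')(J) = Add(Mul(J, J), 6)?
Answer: 21366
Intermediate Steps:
Function('v')(A, u) = Add(u, Pow(u, 2)) (Function('v')(A, u) = Add(Pow(u, 2), u) = Add(u, Pow(u, 2)))
Function('q')(J) = Add(6, Pow(J, 2)) (Function('q')(J) = Add(Pow(J, 2), 6) = Add(6, Pow(J, 2)))
Add(Mul(Function('v')(22, Add(11, 6)), Function('q')(-8)), -54) = Add(Mul(Mul(Add(11, 6), Add(1, Add(11, 6))), Add(6, Pow(-8, 2))), -54) = Add(Mul(Mul(17, Add(1, 17)), Add(6, 64)), -54) = Add(Mul(Mul(17, 18), 70), -54) = Add(Mul(306, 70), -54) = Add(21420, -54) = 21366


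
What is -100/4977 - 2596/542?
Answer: -6487246/1348767 ≈ -4.8098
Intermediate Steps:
-100/4977 - 2596/542 = -100*1/4977 - 2596*1/542 = -100/4977 - 1298/271 = -6487246/1348767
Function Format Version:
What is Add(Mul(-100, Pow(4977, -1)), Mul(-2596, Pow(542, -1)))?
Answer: Rational(-6487246, 1348767) ≈ -4.8098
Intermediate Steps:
Add(Mul(-100, Pow(4977, -1)), Mul(-2596, Pow(542, -1))) = Add(Mul(-100, Rational(1, 4977)), Mul(-2596, Rational(1, 542))) = Add(Rational(-100, 4977), Rational(-1298, 271)) = Rational(-6487246, 1348767)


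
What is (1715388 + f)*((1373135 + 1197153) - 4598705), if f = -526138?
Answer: -2412294917250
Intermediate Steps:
(1715388 + f)*((1373135 + 1197153) - 4598705) = (1715388 - 526138)*((1373135 + 1197153) - 4598705) = 1189250*(2570288 - 4598705) = 1189250*(-2028417) = -2412294917250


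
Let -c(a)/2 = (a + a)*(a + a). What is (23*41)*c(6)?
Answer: -271584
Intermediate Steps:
c(a) = -8*a² (c(a) = -2*(a + a)*(a + a) = -2*2*a*2*a = -8*a²)
(23*41)*c(6) = (23*41)*(-8*6²) = 943*(-8*36) = 943*(-288) = -271584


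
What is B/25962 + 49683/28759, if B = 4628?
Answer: 711483349/373320579 ≈ 1.9058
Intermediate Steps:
B/25962 + 49683/28759 = 4628/25962 + 49683/28759 = 4628*(1/25962) + 49683*(1/28759) = 2314/12981 + 49683/28759 = 711483349/373320579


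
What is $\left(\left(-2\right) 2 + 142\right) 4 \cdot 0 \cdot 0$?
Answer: $0$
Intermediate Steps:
$\left(\left(-2\right) 2 + 142\right) 4 \cdot 0 \cdot 0 = \left(-4 + 142\right) 0 \cdot 0 = 138 \cdot 0 = 0$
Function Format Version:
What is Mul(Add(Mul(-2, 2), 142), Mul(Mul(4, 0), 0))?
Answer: 0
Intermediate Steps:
Mul(Add(Mul(-2, 2), 142), Mul(Mul(4, 0), 0)) = Mul(Add(-4, 142), Mul(0, 0)) = Mul(138, 0) = 0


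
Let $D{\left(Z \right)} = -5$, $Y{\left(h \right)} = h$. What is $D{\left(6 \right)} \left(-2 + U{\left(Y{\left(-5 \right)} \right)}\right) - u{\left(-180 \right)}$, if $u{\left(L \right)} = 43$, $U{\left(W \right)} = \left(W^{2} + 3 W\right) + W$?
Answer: $-58$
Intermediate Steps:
$U{\left(W \right)} = W^{2} + 4 W$
$D{\left(6 \right)} \left(-2 + U{\left(Y{\left(-5 \right)} \right)}\right) - u{\left(-180 \right)} = - 5 \left(-2 - 5 \left(4 - 5\right)\right) - 43 = - 5 \left(-2 - -5\right) - 43 = - 5 \left(-2 + 5\right) - 43 = \left(-5\right) 3 - 43 = -15 - 43 = -58$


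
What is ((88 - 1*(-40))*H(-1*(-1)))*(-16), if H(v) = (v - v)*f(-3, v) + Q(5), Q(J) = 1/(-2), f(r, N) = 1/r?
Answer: 1024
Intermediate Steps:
f(r, N) = 1/r
Q(J) = -1/2
H(v) = -1/2 (H(v) = (v - v)/(-3) - 1/2 = 0*(-1/3) - 1/2 = 0 - 1/2 = -1/2)
((88 - 1*(-40))*H(-1*(-1)))*(-16) = ((88 - 1*(-40))*(-1/2))*(-16) = ((88 + 40)*(-1/2))*(-16) = (128*(-1/2))*(-16) = -64*(-16) = 1024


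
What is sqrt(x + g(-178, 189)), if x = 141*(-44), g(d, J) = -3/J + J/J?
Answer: I*sqrt(2735530)/21 ≈ 78.759*I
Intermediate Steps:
g(d, J) = 1 - 3/J (g(d, J) = -3/J + 1 = 1 - 3/J)
x = -6204
sqrt(x + g(-178, 189)) = sqrt(-6204 + (-3 + 189)/189) = sqrt(-6204 + (1/189)*186) = sqrt(-6204 + 62/63) = sqrt(-390790/63) = I*sqrt(2735530)/21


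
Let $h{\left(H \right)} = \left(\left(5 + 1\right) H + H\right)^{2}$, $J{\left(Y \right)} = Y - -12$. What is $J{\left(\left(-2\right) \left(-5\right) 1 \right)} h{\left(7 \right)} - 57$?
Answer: $52765$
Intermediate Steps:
$J{\left(Y \right)} = 12 + Y$ ($J{\left(Y \right)} = Y + 12 = 12 + Y$)
$h{\left(H \right)} = 49 H^{2}$ ($h{\left(H \right)} = \left(6 H + H\right)^{2} = \left(7 H\right)^{2} = 49 H^{2}$)
$J{\left(\left(-2\right) \left(-5\right) 1 \right)} h{\left(7 \right)} - 57 = \left(12 + \left(-2\right) \left(-5\right) 1\right) 49 \cdot 7^{2} - 57 = \left(12 + 10 \cdot 1\right) 49 \cdot 49 - 57 = \left(12 + 10\right) 2401 - 57 = 22 \cdot 2401 - 57 = 52822 - 57 = 52765$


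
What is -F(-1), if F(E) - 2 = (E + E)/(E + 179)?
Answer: -177/89 ≈ -1.9888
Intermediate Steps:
F(E) = 2 + 2*E/(179 + E) (F(E) = 2 + (E + E)/(E + 179) = 2 + (2*E)/(179 + E) = 2 + 2*E/(179 + E))
-F(-1) = -2*(179 + 2*(-1))/(179 - 1) = -2*(179 - 2)/178 = -2*177/178 = -1*177/89 = -177/89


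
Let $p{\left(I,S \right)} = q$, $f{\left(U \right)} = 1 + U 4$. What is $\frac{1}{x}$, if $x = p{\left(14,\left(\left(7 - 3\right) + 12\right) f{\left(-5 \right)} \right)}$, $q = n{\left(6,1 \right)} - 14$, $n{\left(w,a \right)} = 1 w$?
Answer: $- \frac{1}{8} \approx -0.125$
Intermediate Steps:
$n{\left(w,a \right)} = w$
$f{\left(U \right)} = 1 + 4 U$
$q = -8$ ($q = 6 - 14 = -8$)
$p{\left(I,S \right)} = -8$
$x = -8$
$\frac{1}{x} = \frac{1}{-8} = - \frac{1}{8}$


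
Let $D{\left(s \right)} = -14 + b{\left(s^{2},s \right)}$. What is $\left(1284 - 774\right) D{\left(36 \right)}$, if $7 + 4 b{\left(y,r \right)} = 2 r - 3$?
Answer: $765$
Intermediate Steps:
$b{\left(y,r \right)} = - \frac{5}{2} + \frac{r}{2}$ ($b{\left(y,r \right)} = - \frac{7}{4} + \frac{2 r - 3}{4} = - \frac{7}{4} + \frac{-3 + 2 r}{4} = - \frac{7}{4} + \left(- \frac{3}{4} + \frac{r}{2}\right) = - \frac{5}{2} + \frac{r}{2}$)
$D{\left(s \right)} = - \frac{33}{2} + \frac{s}{2}$ ($D{\left(s \right)} = -14 + \left(- \frac{5}{2} + \frac{s}{2}\right) = - \frac{33}{2} + \frac{s}{2}$)
$\left(1284 - 774\right) D{\left(36 \right)} = \left(1284 - 774\right) \left(- \frac{33}{2} + \frac{1}{2} \cdot 36\right) = 510 \left(- \frac{33}{2} + 18\right) = 510 \cdot \frac{3}{2} = 765$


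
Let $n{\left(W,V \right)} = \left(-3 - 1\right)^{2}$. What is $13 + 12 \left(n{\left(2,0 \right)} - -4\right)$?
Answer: $253$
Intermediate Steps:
$n{\left(W,V \right)} = 16$ ($n{\left(W,V \right)} = \left(-4\right)^{2} = 16$)
$13 + 12 \left(n{\left(2,0 \right)} - -4\right) = 13 + 12 \left(16 - -4\right) = 13 + 12 \left(16 + 4\right) = 13 + 12 \cdot 20 = 13 + 240 = 253$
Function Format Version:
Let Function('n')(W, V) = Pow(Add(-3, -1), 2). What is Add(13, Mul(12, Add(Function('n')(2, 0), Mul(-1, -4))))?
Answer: 253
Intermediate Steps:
Function('n')(W, V) = 16 (Function('n')(W, V) = Pow(-4, 2) = 16)
Add(13, Mul(12, Add(Function('n')(2, 0), Mul(-1, -4)))) = Add(13, Mul(12, Add(16, Mul(-1, -4)))) = Add(13, Mul(12, Add(16, 4))) = Add(13, Mul(12, 20)) = Add(13, 240) = 253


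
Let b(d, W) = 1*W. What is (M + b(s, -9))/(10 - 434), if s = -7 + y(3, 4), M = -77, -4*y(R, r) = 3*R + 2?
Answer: 43/212 ≈ 0.20283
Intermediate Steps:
y(R, r) = -½ - 3*R/4 (y(R, r) = -(3*R + 2)/4 = -(2 + 3*R)/4 = -½ - 3*R/4)
s = -39/4 (s = -7 + (-½ - ¾*3) = -7 + (-½ - 9/4) = -7 - 11/4 = -39/4 ≈ -9.7500)
b(d, W) = W
(M + b(s, -9))/(10 - 434) = (-77 - 9)/(10 - 434) = -86/(-424) = -86*(-1/424) = 43/212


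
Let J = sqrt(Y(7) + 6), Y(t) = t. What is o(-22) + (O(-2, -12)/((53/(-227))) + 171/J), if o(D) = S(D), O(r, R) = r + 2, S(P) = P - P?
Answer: 171*sqrt(13)/13 ≈ 47.427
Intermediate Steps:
J = sqrt(13) (J = sqrt(7 + 6) = sqrt(13) ≈ 3.6056)
S(P) = 0
O(r, R) = 2 + r
o(D) = 0
o(-22) + (O(-2, -12)/((53/(-227))) + 171/J) = 0 + ((2 - 2)/((53/(-227))) + 171/(sqrt(13))) = 0 + (0/((53*(-1/227))) + 171*(sqrt(13)/13)) = 0 + (0/(-53/227) + 171*sqrt(13)/13) = 0 + (0*(-227/53) + 171*sqrt(13)/13) = 0 + (0 + 171*sqrt(13)/13) = 0 + 171*sqrt(13)/13 = 171*sqrt(13)/13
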